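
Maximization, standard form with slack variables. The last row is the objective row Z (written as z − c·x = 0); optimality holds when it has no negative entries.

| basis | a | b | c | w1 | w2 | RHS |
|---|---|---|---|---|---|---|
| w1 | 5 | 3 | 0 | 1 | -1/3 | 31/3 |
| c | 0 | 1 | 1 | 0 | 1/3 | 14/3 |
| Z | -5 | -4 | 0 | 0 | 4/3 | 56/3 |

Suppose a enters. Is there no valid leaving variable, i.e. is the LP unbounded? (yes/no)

Column a has positive entries in row(s) 1, so the ratio test bounds it — not unbounded.

no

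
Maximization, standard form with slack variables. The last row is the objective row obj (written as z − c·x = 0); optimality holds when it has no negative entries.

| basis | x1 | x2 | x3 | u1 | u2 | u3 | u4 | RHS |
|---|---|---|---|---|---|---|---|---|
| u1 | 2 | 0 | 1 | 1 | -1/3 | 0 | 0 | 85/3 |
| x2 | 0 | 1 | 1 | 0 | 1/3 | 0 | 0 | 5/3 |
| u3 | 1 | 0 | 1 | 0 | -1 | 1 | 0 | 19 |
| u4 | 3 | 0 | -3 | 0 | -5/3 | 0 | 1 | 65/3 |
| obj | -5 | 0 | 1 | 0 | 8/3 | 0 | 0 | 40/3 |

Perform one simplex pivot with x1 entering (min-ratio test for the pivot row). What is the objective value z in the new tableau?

445/9

Ratio test on column x1 — row 1: (85/3)/2 = 85/6; row 2: entry 0 ≤ 0; row 3: 19/1 = 19; row 4: (65/3)/3 = 65/9. Minimum is 65/9 at row 4 (u4 leaves); pivot element 3.
Pivot on row 4; the obj-row RHS becomes 40/3 − (-5)·(65/9) = 445/9.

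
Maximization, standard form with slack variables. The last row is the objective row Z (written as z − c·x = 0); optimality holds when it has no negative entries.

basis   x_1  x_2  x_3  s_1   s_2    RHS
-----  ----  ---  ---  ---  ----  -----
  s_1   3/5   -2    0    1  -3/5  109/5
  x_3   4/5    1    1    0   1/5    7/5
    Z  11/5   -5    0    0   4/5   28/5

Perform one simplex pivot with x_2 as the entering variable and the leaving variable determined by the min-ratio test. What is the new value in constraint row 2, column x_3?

Ratio test on column x_2 — row 1: entry -2 ≤ 0; row 2: (7/5)/1 = 7/5. Minimum is 7/5 at row 2 (x_3 leaves); pivot element 1.
Divide row 2 by 1; eliminate column x_2 from the other rows.
In the new row 2, the x_3 entry is the old entry divided by the pivot: 1/1 = 1.

1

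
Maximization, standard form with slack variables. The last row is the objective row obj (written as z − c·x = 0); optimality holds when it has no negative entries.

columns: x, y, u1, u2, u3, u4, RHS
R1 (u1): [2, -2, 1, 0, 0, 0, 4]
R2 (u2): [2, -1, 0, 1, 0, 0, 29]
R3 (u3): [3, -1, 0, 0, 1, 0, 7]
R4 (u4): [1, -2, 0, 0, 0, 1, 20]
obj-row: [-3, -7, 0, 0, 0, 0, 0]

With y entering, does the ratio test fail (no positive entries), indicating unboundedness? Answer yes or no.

yes

Every constraint-row entry in column y is ≤ 0, so increasing y is unbounded.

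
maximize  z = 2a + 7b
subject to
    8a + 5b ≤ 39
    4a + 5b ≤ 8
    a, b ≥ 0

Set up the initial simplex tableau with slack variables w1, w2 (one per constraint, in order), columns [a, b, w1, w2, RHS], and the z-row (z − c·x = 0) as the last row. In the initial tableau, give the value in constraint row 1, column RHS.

39

The RHS of constraint 1 is b_1 = 39.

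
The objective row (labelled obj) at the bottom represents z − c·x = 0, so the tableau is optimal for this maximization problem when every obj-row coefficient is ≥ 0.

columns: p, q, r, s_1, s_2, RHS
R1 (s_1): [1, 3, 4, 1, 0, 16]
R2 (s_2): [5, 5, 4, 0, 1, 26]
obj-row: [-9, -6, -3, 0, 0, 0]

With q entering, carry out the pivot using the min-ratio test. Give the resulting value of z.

156/5

Ratio test on column q — row 1: 16/3 = 16/3; row 2: 26/5 = 26/5. Minimum is 26/5 at row 2 (s_2 leaves); pivot element 5.
Pivot on row 2; the obj-row RHS becomes 0 − (-6)·(26/5) = 156/5.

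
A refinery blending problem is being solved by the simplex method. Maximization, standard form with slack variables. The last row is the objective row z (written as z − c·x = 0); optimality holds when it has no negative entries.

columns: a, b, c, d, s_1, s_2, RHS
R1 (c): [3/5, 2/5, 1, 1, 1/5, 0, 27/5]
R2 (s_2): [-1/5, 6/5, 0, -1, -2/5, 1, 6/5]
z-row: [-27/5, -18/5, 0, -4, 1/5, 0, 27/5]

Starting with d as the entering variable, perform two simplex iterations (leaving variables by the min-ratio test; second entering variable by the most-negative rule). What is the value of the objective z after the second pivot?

54

Ratio test on column d — row 1: (27/5)/1 = 27/5; row 2: entry -1 ≤ 0. Minimum is 27/5 at row 1 (c leaves); pivot element 1.
Pivot on row 1; the z-row RHS becomes 27/5 − (-4)·(27/5) = 27.
Next entering variable (most negative z-row entry -3): a.
Ratio test on column a — row 1: (27/5)/(3/5) = 9; row 2: (33/5)/(2/5) = 33/2. Minimum is 9 at row 1 (d leaves); pivot element 3/5.
After the second pivot the z-row RHS is 27 − (-3)·9 = 54.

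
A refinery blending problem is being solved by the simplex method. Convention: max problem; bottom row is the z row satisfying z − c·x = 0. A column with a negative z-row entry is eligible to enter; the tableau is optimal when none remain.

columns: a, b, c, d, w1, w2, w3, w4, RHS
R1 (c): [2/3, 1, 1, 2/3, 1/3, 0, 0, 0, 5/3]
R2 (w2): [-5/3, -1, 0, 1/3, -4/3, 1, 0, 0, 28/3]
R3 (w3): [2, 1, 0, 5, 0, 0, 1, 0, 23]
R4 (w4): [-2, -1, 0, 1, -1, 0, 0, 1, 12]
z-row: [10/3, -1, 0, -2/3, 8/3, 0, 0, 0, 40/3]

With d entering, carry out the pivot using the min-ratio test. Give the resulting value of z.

Ratio test on column d — row 1: (5/3)/(2/3) = 5/2; row 2: (28/3)/(1/3) = 28; row 3: 23/5 = 23/5; row 4: 12/1 = 12. Minimum is 5/2 at row 1 (c leaves); pivot element 2/3.
Pivot on row 1; the z-row RHS becomes 40/3 − (-2/3)·(5/2) = 15.

15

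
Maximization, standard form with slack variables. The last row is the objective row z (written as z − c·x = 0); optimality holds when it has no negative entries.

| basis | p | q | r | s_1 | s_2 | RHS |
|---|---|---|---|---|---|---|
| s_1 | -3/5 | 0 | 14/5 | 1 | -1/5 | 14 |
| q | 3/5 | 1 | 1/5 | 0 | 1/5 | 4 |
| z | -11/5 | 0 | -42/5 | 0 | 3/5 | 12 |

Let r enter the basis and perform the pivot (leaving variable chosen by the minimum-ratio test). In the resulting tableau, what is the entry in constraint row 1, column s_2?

Ratio test on column r — row 1: 14/(14/5) = 5; row 2: 4/(1/5) = 20. Minimum is 5 at row 1 (s_1 leaves); pivot element 14/5.
Divide row 1 by 14/5; eliminate column r from the other rows.
In the new row 1, the s_2 entry is the old entry divided by the pivot: (-1/5)/(14/5) = -1/14.

-1/14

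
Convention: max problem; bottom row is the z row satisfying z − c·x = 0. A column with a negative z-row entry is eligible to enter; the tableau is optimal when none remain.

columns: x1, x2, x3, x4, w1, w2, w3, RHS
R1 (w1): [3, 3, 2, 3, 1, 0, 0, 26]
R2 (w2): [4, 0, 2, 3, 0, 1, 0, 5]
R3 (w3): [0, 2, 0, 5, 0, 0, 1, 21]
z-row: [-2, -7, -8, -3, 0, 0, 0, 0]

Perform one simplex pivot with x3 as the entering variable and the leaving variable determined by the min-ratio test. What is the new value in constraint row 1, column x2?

3

Ratio test on column x3 — row 1: 26/2 = 13; row 2: 5/2 = 5/2; row 3: entry 0 ≤ 0. Minimum is 5/2 at row 2 (w2 leaves); pivot element 2.
Divide row 2 by 2; eliminate column x3 from the other rows.
Row 1 update in column x2: 3 − 2·0 = 3.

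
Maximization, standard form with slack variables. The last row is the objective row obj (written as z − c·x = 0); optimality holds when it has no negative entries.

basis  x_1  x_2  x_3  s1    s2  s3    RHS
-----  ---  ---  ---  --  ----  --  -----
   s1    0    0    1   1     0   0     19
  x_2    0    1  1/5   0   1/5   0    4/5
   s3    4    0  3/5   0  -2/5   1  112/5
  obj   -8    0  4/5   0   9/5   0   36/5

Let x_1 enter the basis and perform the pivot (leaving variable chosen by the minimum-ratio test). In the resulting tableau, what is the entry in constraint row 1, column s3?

0

Ratio test on column x_1 — row 1: entry 0 ≤ 0; row 2: entry 0 ≤ 0; row 3: (112/5)/4 = 28/5. Minimum is 28/5 at row 3 (s3 leaves); pivot element 4.
Divide row 3 by 4; eliminate column x_1 from the other rows.
Row 1 update in column s3: 0 − 0·(1/4) = 0.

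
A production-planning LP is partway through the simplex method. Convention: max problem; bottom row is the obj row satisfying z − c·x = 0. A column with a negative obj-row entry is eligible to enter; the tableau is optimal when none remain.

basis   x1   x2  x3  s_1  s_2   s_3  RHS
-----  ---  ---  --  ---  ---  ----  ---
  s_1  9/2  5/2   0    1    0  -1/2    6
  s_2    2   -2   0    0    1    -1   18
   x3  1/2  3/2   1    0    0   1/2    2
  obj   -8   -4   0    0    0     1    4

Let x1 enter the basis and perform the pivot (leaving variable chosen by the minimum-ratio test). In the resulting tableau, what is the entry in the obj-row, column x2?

4/9

Ratio test on column x1 — row 1: 6/(9/2) = 4/3; row 2: 18/2 = 9; row 3: 2/(1/2) = 4. Minimum is 4/3 at row 1 (s_1 leaves); pivot element 9/2.
Divide row 1 by 9/2; eliminate column x1 from the other rows.
obj-row update in column x2: -4 − (-8)·(5/9) = 4/9.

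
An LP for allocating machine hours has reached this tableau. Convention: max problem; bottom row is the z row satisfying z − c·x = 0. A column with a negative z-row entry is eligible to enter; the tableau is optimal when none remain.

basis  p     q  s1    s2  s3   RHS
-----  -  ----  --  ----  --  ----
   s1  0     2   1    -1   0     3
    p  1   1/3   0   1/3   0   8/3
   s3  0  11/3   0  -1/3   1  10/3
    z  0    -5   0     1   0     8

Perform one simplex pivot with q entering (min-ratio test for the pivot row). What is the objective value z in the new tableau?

Ratio test on column q — row 1: 3/2 = 3/2; row 2: (8/3)/(1/3) = 8; row 3: (10/3)/(11/3) = 10/11. Minimum is 10/11 at row 3 (s3 leaves); pivot element 11/3.
Pivot on row 3; the z-row RHS becomes 8 − (-5)·(10/11) = 138/11.

138/11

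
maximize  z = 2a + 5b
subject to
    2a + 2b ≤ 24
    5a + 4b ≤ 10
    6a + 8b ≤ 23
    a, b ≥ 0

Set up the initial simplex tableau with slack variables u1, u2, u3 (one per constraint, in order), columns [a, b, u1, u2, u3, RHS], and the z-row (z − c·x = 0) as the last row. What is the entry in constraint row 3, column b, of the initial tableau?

8

Constraint 3 has coefficient 8 on b.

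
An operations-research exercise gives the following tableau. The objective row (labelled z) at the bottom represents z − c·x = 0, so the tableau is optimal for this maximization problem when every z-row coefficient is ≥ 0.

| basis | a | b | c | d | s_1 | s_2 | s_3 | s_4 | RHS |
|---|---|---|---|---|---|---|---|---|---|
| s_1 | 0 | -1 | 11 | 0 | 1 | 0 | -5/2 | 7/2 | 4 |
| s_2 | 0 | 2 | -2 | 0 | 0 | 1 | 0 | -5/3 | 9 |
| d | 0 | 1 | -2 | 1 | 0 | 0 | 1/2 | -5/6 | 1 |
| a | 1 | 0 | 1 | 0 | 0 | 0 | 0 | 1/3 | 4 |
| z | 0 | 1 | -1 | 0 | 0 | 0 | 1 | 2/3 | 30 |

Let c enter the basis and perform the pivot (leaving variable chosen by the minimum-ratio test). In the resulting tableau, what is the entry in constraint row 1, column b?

-1/11

Ratio test on column c — row 1: 4/11 = 4/11; row 2: entry -2 ≤ 0; row 3: entry -2 ≤ 0; row 4: 4/1 = 4. Minimum is 4/11 at row 1 (s_1 leaves); pivot element 11.
Divide row 1 by 11; eliminate column c from the other rows.
In the new row 1, the b entry is the old entry divided by the pivot: (-1)/11 = -1/11.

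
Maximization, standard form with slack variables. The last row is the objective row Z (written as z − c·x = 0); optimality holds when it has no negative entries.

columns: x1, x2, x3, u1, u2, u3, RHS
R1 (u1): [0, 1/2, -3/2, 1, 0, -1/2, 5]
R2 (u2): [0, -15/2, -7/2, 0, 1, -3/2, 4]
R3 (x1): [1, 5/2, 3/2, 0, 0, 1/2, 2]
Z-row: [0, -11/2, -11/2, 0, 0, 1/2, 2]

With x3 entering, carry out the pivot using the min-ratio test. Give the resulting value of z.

28/3

Ratio test on column x3 — row 1: entry -3/2 ≤ 0; row 2: entry -7/2 ≤ 0; row 3: 2/(3/2) = 4/3. Minimum is 4/3 at row 3 (x1 leaves); pivot element 3/2.
Pivot on row 3; the Z-row RHS becomes 2 − (-11/2)·(4/3) = 28/3.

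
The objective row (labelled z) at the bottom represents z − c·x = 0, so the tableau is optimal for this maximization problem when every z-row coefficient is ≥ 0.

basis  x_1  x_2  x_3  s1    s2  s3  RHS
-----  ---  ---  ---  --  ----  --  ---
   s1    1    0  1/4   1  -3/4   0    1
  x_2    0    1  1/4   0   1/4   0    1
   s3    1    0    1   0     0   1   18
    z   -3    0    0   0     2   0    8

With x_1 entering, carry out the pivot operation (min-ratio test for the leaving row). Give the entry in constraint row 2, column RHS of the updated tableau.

Ratio test on column x_1 — row 1: 1/1 = 1; row 2: entry 0 ≤ 0; row 3: 18/1 = 18. Minimum is 1 at row 1 (s1 leaves); pivot element 1.
Divide row 1 by 1; eliminate column x_1 from the other rows.
Row 2 update in column RHS: 1 − 0·1 = 1.

1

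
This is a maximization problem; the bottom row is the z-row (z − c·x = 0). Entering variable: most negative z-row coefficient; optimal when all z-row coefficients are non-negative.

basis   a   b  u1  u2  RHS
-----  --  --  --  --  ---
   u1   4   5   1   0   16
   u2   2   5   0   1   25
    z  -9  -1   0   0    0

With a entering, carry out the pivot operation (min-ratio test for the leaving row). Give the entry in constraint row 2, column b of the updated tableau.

Ratio test on column a — row 1: 16/4 = 4; row 2: 25/2 = 25/2. Minimum is 4 at row 1 (u1 leaves); pivot element 4.
Divide row 1 by 4; eliminate column a from the other rows.
Row 2 update in column b: 5 − 2·(5/4) = 5/2.

5/2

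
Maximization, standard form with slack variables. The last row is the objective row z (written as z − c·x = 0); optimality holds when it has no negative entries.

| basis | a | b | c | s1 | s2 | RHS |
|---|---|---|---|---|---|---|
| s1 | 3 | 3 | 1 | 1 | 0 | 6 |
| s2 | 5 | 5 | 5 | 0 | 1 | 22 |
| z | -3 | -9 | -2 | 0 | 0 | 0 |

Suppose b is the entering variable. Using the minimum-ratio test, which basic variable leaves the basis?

Column b entries and ratios — s1: 6/3 = 2; s2: 22/5 = 22/5.
Smallest ratio is 2 in the row of s1, so s1 leaves.

s1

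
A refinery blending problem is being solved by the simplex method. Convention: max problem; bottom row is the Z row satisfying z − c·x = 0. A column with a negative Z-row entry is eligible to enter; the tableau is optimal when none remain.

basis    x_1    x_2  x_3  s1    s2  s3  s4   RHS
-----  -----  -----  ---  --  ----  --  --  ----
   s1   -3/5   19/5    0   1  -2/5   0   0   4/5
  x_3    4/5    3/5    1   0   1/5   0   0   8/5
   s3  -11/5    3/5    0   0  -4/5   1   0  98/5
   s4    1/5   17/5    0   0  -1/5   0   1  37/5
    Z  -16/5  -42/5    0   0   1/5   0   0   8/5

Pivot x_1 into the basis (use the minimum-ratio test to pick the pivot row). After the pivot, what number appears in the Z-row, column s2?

1

Ratio test on column x_1 — row 1: entry -3/5 ≤ 0; row 2: (8/5)/(4/5) = 2; row 3: entry -11/5 ≤ 0; row 4: (37/5)/(1/5) = 37. Minimum is 2 at row 2 (x_3 leaves); pivot element 4/5.
Divide row 2 by 4/5; eliminate column x_1 from the other rows.
Z-row update in column s2: 1/5 − (-16/5)·(1/4) = 1.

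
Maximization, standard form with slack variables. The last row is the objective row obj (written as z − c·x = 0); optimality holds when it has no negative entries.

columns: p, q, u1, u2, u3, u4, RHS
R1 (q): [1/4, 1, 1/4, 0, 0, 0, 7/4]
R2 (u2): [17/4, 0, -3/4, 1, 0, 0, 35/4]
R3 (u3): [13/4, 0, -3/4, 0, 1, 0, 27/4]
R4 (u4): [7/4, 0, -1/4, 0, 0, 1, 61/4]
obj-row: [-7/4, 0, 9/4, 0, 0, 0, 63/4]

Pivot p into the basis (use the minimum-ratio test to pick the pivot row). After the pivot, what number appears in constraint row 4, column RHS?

Ratio test on column p — row 1: (7/4)/(1/4) = 7; row 2: (35/4)/(17/4) = 35/17; row 3: (27/4)/(13/4) = 27/13; row 4: (61/4)/(7/4) = 61/7. Minimum is 35/17 at row 2 (u2 leaves); pivot element 17/4.
Divide row 2 by 17/4; eliminate column p from the other rows.
Row 4 update in column RHS: 61/4 − (7/4)·(35/17) = 198/17.

198/17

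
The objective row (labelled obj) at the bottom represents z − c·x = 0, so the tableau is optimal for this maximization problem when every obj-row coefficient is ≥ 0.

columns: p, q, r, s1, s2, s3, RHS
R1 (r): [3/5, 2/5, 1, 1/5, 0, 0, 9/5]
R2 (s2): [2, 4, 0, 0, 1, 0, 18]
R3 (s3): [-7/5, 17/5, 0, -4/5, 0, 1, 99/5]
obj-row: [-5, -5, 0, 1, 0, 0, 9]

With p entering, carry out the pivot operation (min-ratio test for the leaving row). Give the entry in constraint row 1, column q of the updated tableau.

2/3

Ratio test on column p — row 1: (9/5)/(3/5) = 3; row 2: 18/2 = 9; row 3: entry -7/5 ≤ 0. Minimum is 3 at row 1 (r leaves); pivot element 3/5.
Divide row 1 by 3/5; eliminate column p from the other rows.
In the new row 1, the q entry is the old entry divided by the pivot: (2/5)/(3/5) = 2/3.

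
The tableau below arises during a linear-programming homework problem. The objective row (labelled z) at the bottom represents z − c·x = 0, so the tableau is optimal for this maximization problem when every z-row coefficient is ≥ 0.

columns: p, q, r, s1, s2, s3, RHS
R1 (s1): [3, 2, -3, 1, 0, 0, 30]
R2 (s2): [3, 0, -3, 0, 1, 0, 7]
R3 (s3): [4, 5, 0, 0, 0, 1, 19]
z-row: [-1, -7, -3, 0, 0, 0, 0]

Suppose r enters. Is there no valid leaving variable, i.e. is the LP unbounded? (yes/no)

yes

Every constraint-row entry in column r is ≤ 0, so increasing r is unbounded.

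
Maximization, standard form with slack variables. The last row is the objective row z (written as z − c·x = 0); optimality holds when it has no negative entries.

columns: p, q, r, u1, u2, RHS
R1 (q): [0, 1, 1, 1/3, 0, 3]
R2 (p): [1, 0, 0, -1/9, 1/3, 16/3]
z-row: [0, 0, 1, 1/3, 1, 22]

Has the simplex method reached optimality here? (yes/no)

yes

Every z-row coefficient is ≥ 0, so the tableau is optimal.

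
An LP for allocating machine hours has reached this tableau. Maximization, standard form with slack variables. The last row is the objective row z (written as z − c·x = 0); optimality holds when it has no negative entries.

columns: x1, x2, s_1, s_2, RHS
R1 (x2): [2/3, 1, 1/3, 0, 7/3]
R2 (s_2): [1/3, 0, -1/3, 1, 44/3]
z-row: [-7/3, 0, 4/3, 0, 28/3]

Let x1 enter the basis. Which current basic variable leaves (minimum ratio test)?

Column x1 entries and ratios — x2: (7/3)/(2/3) = 7/2; s_2: (44/3)/(1/3) = 44.
Smallest ratio is 7/2 in the row of x2, so x2 leaves.

x2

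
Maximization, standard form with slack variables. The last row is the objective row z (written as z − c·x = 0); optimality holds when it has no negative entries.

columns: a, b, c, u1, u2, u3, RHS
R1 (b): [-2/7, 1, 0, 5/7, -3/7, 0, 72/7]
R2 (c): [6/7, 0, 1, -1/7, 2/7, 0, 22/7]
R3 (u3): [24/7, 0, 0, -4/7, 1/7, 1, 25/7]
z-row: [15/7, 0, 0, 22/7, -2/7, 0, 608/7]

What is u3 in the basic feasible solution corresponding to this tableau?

25/7

u3 is basic (row 3); its value is the RHS of that row, 25/7.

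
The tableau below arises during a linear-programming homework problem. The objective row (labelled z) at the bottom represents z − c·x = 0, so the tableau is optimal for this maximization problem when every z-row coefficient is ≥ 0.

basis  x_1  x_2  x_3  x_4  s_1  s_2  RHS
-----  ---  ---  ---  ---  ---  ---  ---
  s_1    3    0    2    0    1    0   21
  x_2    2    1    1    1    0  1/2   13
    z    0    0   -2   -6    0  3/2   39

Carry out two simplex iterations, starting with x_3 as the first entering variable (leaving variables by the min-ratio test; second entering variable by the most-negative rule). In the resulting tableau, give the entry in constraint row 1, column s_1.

Ratio test on column x_3 — row 1: 21/2 = 21/2; row 2: 13/1 = 13. Minimum is 21/2 at row 1 (s_1 leaves); pivot element 2.
Divide row 1 by 2; eliminate column x_3 from the other rows.
Second iteration: most negative z-row entry is -6 in column x_4, so x_4 enters.
Ratio test on column x_4 — row 1: entry 0 ≤ 0; row 2: (5/2)/1 = 5/2. Minimum is 5/2 at row 2 (x_2 leaves); pivot element 1.
Divide row 2 by 1; eliminate column x_4 from the other rows.
After both pivots, the entry at constraint row 1, column s_1 is 1/2.

1/2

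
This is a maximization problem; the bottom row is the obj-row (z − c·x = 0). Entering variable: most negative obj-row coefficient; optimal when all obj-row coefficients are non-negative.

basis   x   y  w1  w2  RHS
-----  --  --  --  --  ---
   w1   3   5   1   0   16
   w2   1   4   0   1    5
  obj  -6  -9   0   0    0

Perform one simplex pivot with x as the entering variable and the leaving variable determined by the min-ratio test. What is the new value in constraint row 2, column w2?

Ratio test on column x — row 1: 16/3 = 16/3; row 2: 5/1 = 5. Minimum is 5 at row 2 (w2 leaves); pivot element 1.
Divide row 2 by 1; eliminate column x from the other rows.
In the new row 2, the w2 entry is the old entry divided by the pivot: 1/1 = 1.

1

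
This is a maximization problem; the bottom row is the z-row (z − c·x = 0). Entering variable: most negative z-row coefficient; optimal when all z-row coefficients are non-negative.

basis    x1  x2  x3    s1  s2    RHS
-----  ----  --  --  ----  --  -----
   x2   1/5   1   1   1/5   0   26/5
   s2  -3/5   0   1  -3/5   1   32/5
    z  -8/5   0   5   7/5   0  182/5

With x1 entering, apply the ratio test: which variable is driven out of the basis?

Column x1 entries and ratios — x2: (26/5)/(1/5) = 26; s2: -3/5 ≤ 0, skip.
Smallest ratio is 26 in the row of x2, so x2 leaves.

x2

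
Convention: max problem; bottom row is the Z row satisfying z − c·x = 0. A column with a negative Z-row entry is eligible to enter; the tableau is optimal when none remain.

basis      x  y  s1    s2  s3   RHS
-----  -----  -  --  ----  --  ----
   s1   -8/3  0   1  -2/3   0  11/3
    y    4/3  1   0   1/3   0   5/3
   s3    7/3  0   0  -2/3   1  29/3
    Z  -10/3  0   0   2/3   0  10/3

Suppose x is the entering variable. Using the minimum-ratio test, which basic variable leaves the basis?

Column x entries and ratios — s1: -8/3 ≤ 0, skip; y: (5/3)/(4/3) = 5/4; s3: (29/3)/(7/3) = 29/7.
Smallest ratio is 5/4 in the row of y, so y leaves.

y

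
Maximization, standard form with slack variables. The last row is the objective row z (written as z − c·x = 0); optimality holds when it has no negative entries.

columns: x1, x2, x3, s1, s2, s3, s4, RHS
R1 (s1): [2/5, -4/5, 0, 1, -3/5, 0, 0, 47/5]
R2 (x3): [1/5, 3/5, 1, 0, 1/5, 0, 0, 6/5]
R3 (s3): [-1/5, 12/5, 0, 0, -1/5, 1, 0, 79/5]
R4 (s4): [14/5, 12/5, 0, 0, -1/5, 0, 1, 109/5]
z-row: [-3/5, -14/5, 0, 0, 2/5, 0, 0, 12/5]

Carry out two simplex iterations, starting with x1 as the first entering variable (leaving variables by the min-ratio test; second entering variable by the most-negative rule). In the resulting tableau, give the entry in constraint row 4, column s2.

-1

Ratio test on column x1 — row 1: (47/5)/(2/5) = 47/2; row 2: (6/5)/(1/5) = 6; row 3: entry -1/5 ≤ 0; row 4: (109/5)/(14/5) = 109/14. Minimum is 6 at row 2 (x3 leaves); pivot element 1/5.
Divide row 2 by 1/5; eliminate column x1 from the other rows.
Second iteration: most negative z-row entry is -1 in column x2, so x2 enters.
Ratio test on column x2 — row 1: entry -2 ≤ 0; row 2: 6/3 = 2; row 3: 17/3 = 17/3; row 4: entry -6 ≤ 0. Minimum is 2 at row 2 (x1 leaves); pivot element 3.
Divide row 2 by 3; eliminate column x2 from the other rows.
After both pivots, the entry at constraint row 4, column s2 is -1.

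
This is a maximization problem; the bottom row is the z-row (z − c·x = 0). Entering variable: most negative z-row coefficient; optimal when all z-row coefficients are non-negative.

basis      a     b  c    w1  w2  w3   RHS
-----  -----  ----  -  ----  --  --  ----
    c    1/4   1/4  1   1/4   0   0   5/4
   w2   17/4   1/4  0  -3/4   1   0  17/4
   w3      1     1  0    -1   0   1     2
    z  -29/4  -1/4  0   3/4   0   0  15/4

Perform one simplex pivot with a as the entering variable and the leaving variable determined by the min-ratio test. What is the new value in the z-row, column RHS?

11

Ratio test on column a — row 1: (5/4)/(1/4) = 5; row 2: (17/4)/(17/4) = 1; row 3: 2/1 = 2. Minimum is 1 at row 2 (w2 leaves); pivot element 17/4.
Divide row 2 by 17/4; eliminate column a from the other rows.
z-row update in column RHS: 15/4 − (-29/4)·1 = 11.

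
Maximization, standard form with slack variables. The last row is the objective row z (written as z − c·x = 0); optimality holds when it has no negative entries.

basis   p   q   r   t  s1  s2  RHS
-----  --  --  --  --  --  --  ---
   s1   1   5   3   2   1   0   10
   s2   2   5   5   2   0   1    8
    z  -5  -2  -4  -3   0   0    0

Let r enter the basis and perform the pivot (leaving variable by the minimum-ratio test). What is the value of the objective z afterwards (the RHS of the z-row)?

32/5

Ratio test on column r — row 1: 10/3 = 10/3; row 2: 8/5 = 8/5. Minimum is 8/5 at row 2 (s2 leaves); pivot element 5.
Pivot on row 2; the z-row RHS becomes 0 − (-4)·(8/5) = 32/5.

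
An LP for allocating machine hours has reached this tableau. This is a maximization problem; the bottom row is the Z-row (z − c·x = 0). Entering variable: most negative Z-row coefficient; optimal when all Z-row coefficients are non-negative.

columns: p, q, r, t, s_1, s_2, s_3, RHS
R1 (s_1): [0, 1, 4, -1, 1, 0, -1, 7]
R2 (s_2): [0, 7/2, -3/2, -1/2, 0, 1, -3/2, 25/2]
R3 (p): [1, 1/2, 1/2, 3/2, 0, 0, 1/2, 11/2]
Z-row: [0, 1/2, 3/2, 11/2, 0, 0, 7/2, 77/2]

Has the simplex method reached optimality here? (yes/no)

Every Z-row coefficient is ≥ 0, so the tableau is optimal.

yes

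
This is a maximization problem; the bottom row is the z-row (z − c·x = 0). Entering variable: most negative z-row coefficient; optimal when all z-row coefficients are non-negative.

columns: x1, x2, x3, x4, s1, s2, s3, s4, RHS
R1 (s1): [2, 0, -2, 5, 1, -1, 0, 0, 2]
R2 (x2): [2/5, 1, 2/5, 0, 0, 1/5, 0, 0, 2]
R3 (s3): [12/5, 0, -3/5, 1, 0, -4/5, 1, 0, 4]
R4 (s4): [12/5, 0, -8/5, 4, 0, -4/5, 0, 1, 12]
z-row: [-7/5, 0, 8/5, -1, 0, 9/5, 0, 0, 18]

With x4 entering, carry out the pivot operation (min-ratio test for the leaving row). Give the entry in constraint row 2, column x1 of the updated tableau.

Ratio test on column x4 — row 1: 2/5 = 2/5; row 2: entry 0 ≤ 0; row 3: 4/1 = 4; row 4: 12/4 = 3. Minimum is 2/5 at row 1 (s1 leaves); pivot element 5.
Divide row 1 by 5; eliminate column x4 from the other rows.
Row 2 update in column x1: 2/5 − 0·(2/5) = 2/5.

2/5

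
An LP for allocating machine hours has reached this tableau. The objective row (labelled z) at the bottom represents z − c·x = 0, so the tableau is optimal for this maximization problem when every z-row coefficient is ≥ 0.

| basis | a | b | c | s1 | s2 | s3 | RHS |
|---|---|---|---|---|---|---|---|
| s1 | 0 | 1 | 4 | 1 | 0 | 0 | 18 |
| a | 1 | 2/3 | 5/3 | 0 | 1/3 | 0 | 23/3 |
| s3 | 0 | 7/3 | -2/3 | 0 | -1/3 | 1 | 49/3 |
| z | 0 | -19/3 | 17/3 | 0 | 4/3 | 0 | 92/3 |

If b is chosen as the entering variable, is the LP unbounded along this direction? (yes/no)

Column b has positive entries in row(s) 1, 2, 3, so the ratio test bounds it — not unbounded.

no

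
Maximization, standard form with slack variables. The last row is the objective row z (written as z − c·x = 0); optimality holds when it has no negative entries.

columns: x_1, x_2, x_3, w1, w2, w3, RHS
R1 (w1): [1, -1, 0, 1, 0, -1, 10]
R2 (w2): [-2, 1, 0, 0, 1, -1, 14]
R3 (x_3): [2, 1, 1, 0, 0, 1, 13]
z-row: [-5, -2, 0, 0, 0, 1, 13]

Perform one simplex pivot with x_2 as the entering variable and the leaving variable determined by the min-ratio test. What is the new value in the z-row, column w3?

3

Ratio test on column x_2 — row 1: entry -1 ≤ 0; row 2: 14/1 = 14; row 3: 13/1 = 13. Minimum is 13 at row 3 (x_3 leaves); pivot element 1.
Divide row 3 by 1; eliminate column x_2 from the other rows.
z-row update in column w3: 1 − (-2)·1 = 3.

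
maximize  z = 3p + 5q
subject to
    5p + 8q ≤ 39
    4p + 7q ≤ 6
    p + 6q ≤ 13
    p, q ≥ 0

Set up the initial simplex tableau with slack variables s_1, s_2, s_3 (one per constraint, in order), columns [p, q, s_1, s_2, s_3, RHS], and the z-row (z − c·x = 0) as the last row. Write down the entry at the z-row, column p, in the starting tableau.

The z-row carries the negated objective coefficients: the p entry is -3.

-3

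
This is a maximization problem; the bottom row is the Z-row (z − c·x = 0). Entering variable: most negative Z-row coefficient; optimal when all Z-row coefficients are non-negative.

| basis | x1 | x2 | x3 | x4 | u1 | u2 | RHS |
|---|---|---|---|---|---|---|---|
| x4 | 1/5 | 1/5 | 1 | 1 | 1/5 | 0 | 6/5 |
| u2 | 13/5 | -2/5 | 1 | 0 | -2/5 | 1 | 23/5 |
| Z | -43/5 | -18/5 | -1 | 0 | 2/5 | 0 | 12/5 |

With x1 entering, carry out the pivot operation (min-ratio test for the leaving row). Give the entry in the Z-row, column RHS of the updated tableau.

Ratio test on column x1 — row 1: (6/5)/(1/5) = 6; row 2: (23/5)/(13/5) = 23/13. Minimum is 23/13 at row 2 (u2 leaves); pivot element 13/5.
Divide row 2 by 13/5; eliminate column x1 from the other rows.
Z-row update in column RHS: 12/5 − (-43/5)·(23/13) = 229/13.

229/13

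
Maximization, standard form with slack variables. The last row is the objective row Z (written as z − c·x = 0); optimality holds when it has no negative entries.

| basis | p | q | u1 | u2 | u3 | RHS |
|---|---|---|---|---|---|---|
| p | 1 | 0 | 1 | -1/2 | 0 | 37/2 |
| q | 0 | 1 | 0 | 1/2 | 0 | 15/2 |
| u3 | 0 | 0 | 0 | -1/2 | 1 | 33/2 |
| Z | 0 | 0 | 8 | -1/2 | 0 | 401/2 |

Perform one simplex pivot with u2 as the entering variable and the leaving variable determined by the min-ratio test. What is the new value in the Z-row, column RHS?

Ratio test on column u2 — row 1: entry -1/2 ≤ 0; row 2: (15/2)/(1/2) = 15; row 3: entry -1/2 ≤ 0. Minimum is 15 at row 2 (q leaves); pivot element 1/2.
Divide row 2 by 1/2; eliminate column u2 from the other rows.
Z-row update in column RHS: 401/2 − (-1/2)·15 = 208.

208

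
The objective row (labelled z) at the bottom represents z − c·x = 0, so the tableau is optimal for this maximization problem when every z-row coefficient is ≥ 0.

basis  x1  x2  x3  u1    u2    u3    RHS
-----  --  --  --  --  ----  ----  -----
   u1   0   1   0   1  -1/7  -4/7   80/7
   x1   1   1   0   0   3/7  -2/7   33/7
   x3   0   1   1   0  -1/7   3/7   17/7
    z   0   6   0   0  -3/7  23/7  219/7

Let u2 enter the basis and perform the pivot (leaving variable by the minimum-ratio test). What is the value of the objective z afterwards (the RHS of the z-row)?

Ratio test on column u2 — row 1: entry -1/7 ≤ 0; row 2: (33/7)/(3/7) = 11; row 3: entry -1/7 ≤ 0. Minimum is 11 at row 2 (x1 leaves); pivot element 3/7.
Pivot on row 2; the z-row RHS becomes 219/7 − (-3/7)·11 = 36.

36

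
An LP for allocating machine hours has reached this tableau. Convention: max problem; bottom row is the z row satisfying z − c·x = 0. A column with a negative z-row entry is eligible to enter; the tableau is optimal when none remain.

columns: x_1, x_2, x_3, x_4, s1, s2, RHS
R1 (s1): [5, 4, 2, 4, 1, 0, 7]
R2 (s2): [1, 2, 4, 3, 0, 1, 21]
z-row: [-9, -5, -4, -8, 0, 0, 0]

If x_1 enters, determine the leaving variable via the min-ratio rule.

s1

Column x_1 entries and ratios — s1: 7/5 = 7/5; s2: 21/1 = 21.
Smallest ratio is 7/5 in the row of s1, so s1 leaves.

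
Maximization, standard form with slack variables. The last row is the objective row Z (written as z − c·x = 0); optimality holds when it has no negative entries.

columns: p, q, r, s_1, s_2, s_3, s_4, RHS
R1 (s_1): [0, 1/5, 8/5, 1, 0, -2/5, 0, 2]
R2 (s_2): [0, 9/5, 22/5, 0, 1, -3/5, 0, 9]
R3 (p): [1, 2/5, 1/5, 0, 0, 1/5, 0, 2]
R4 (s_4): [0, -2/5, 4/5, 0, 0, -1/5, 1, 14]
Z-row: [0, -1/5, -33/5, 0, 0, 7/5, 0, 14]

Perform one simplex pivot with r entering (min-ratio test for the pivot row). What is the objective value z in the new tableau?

89/4

Ratio test on column r — row 1: 2/(8/5) = 5/4; row 2: 9/(22/5) = 45/22; row 3: 2/(1/5) = 10; row 4: 14/(4/5) = 35/2. Minimum is 5/4 at row 1 (s_1 leaves); pivot element 8/5.
Pivot on row 1; the Z-row RHS becomes 14 − (-33/5)·(5/4) = 89/4.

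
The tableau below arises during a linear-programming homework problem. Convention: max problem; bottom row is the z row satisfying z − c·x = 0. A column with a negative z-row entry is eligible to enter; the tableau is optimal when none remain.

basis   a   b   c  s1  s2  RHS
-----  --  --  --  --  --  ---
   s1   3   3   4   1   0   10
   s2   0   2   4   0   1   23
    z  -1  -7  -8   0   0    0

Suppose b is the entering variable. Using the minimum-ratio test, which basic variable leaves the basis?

Column b entries and ratios — s1: 10/3 = 10/3; s2: 23/2 = 23/2.
Smallest ratio is 10/3 in the row of s1, so s1 leaves.

s1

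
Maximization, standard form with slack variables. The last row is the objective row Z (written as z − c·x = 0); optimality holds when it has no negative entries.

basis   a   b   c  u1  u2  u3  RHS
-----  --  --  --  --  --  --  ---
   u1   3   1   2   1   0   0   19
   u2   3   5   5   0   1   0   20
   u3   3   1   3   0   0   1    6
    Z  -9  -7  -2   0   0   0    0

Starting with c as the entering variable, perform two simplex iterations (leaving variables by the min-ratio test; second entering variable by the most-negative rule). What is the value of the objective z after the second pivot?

Ratio test on column c — row 1: 19/2 = 19/2; row 2: 20/5 = 4; row 3: 6/3 = 2. Minimum is 2 at row 3 (u3 leaves); pivot element 3.
Pivot on row 3; the Z-row RHS becomes 0 − (-2)·2 = 4.
Next entering variable (most negative Z-row entry -7): a.
Ratio test on column a — row 1: 15/1 = 15; row 2: entry -2 ≤ 0; row 3: 2/1 = 2. Minimum is 2 at row 3 (c leaves); pivot element 1.
After the second pivot the Z-row RHS is 4 − (-7)·2 = 18.

18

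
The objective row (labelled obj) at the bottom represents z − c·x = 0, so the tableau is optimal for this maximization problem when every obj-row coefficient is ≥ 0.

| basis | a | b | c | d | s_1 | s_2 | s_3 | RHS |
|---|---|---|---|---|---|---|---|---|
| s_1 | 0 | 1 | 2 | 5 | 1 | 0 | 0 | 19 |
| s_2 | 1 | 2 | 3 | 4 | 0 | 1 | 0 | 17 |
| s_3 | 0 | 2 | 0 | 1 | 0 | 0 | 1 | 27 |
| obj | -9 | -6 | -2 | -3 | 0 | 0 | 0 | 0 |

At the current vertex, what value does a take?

0

a is not in the basis, so in the current basic feasible solution a = 0.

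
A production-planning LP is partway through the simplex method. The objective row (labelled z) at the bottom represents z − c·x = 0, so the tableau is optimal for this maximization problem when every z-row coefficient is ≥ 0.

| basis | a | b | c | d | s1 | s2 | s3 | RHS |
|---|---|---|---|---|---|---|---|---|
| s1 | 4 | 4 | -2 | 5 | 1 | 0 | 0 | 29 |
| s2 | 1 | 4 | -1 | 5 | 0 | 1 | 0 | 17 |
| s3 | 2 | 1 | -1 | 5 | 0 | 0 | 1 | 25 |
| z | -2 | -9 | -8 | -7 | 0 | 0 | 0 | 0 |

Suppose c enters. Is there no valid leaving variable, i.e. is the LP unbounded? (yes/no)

Every constraint-row entry in column c is ≤ 0, so increasing c is unbounded.

yes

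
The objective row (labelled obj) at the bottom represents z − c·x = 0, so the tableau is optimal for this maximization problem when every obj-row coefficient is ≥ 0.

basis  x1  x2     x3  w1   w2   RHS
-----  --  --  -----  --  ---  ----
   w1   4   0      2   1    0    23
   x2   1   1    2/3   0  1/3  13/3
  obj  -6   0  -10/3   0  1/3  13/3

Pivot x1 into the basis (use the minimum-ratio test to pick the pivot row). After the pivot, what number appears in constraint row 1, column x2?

Ratio test on column x1 — row 1: 23/4 = 23/4; row 2: (13/3)/1 = 13/3. Minimum is 13/3 at row 2 (x2 leaves); pivot element 1.
Divide row 2 by 1; eliminate column x1 from the other rows.
Row 1 update in column x2: 0 − 4·1 = -4.

-4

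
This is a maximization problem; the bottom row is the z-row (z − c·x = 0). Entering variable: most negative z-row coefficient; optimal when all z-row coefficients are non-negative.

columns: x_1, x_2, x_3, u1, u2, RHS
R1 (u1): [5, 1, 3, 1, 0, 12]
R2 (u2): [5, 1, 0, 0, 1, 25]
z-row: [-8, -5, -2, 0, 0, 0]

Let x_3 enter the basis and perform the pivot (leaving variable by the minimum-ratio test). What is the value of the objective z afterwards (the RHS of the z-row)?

8

Ratio test on column x_3 — row 1: 12/3 = 4; row 2: entry 0 ≤ 0. Minimum is 4 at row 1 (u1 leaves); pivot element 3.
Pivot on row 1; the z-row RHS becomes 0 − (-2)·4 = 8.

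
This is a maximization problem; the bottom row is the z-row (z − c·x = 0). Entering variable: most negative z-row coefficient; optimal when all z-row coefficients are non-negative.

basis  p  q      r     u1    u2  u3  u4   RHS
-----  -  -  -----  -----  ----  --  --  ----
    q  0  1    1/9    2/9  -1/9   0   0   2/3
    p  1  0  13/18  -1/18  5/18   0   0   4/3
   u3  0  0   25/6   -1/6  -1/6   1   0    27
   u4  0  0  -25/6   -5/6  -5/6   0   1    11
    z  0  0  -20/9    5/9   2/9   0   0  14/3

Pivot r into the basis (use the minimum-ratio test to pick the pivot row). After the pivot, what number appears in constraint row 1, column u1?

Ratio test on column r — row 1: (2/3)/(1/9) = 6; row 2: (4/3)/(13/18) = 24/13; row 3: 27/(25/6) = 162/25; row 4: entry -25/6 ≤ 0. Minimum is 24/13 at row 2 (p leaves); pivot element 13/18.
Divide row 2 by 13/18; eliminate column r from the other rows.
Row 1 update in column u1: 2/9 − (1/9)·(-1/13) = 3/13.

3/13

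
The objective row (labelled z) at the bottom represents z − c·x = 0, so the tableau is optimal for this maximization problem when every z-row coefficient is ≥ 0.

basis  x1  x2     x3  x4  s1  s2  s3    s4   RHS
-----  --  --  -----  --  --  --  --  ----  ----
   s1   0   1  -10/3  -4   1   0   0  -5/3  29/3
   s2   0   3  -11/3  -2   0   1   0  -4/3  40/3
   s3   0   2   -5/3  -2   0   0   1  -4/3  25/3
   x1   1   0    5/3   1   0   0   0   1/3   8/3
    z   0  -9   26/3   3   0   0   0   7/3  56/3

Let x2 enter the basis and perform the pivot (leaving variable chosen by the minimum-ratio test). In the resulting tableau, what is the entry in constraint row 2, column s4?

Ratio test on column x2 — row 1: (29/3)/1 = 29/3; row 2: (40/3)/3 = 40/9; row 3: (25/3)/2 = 25/6; row 4: entry 0 ≤ 0. Minimum is 25/6 at row 3 (s3 leaves); pivot element 2.
Divide row 3 by 2; eliminate column x2 from the other rows.
Row 2 update in column s4: -4/3 − 3·(-2/3) = 2/3.

2/3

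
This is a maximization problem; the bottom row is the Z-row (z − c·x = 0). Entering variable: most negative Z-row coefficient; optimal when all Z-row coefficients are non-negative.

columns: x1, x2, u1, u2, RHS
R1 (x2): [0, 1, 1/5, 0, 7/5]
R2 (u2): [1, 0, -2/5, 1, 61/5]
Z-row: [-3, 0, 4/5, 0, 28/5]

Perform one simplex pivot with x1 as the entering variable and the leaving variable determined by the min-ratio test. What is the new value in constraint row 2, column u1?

Ratio test on column x1 — row 1: entry 0 ≤ 0; row 2: (61/5)/1 = 61/5. Minimum is 61/5 at row 2 (u2 leaves); pivot element 1.
Divide row 2 by 1; eliminate column x1 from the other rows.
In the new row 2, the u1 entry is the old entry divided by the pivot: (-2/5)/1 = -2/5.

-2/5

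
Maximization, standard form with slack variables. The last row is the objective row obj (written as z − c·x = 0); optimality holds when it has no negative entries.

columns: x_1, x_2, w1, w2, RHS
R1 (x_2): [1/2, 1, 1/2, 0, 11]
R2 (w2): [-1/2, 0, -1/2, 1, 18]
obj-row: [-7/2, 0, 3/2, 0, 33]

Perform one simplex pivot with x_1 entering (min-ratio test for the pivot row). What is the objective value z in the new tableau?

Ratio test on column x_1 — row 1: 11/(1/2) = 22; row 2: entry -1/2 ≤ 0. Minimum is 22 at row 1 (x_2 leaves); pivot element 1/2.
Pivot on row 1; the obj-row RHS becomes 33 − (-7/2)·22 = 110.

110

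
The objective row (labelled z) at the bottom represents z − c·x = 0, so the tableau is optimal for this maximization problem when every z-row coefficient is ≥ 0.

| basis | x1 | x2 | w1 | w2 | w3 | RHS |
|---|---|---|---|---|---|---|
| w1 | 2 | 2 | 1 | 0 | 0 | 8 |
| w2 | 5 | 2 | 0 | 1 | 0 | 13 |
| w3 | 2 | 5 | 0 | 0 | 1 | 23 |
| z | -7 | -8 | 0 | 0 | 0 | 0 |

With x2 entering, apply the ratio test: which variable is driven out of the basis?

Column x2 entries and ratios — w1: 8/2 = 4; w2: 13/2 = 13/2; w3: 23/5 = 23/5.
Smallest ratio is 4 in the row of w1, so w1 leaves.

w1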